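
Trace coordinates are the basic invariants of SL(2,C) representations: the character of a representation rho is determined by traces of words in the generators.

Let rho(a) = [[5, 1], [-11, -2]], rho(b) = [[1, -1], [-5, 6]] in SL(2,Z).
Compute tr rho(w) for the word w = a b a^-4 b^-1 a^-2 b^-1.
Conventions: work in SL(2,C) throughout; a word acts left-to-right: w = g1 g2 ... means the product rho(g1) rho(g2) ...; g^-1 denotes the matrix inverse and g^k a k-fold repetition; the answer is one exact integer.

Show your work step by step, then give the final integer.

-16162

rho(a) = [[5, 1], [-11, -2]]
... * rho(b) = [[1, -1], [-5, 6]]  ->  [[0, 1], [-1, -1]]
... * rho(a^-1) = [[-2, -1], [11, 5]]  ->  [[11, 5], [-9, -4]]
... * rho(a^-1) = [[-2, -1], [11, 5]]  ->  [[33, 14], [-26, -11]]
... * rho(a^-1) = [[-2, -1], [11, 5]]  ->  [[88, 37], [-69, -29]]
... * rho(a^-1) = [[-2, -1], [11, 5]]  ->  [[231, 97], [-181, -76]]
... * rho(b^-1) = [[6, 1], [5, 1]]  ->  [[1871, 328], [-1466, -257]]
... * rho(a^-1) = [[-2, -1], [11, 5]]  ->  [[-134, -231], [105, 181]]
... * rho(a^-1) = [[-2, -1], [11, 5]]  ->  [[-2273, -1021], [1781, 800]]
... * rho(b^-1) = [[6, 1], [5, 1]]  ->  [[-18743, -3294], [14686, 2581]]
tr = -18743 + 2581 = -16162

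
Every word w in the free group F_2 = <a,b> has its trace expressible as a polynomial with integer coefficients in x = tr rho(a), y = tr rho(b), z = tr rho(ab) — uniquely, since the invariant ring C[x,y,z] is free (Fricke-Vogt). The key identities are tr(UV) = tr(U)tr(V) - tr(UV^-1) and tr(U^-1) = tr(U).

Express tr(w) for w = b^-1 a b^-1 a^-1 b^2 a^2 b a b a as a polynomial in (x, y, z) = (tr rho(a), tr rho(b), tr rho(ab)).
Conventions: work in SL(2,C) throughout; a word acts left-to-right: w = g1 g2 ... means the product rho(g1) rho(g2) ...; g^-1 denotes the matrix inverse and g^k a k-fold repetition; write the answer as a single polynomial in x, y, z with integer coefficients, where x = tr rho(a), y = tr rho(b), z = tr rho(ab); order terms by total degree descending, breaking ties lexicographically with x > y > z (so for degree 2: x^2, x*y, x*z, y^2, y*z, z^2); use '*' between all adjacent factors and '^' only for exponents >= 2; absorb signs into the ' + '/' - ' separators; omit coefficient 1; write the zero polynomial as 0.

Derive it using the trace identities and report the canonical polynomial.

apply: trace(b a b a) = trace(b a)*trace(b a) - trace(1)   [split at a repeated b] = z^2 - 2
apply: trace(b a b a b a) = trace(b a b a)*trace(b a) - trace(a b)   [split at a repeated b] = z^3 - 3*z
apply: trace(a b a) = trace(a)*trace(b a) - trace(b)   [square of a] = x*z - y
trace(b a b a b) = trace(b)*trace(a b a b) - trace(a b a)   [square of b] = y*z^2 - x*z - y
use: trace(b a^2 b a b a) = trace(a)*trace(b a b a b a) - trace(b a b a b)   [square of a] = x*z^3 - y*z^2 - 2*x*z + y
apply: trace(b a b) = trace(b)*trace(a b) - trace(a)   [square of b] = y*z - x
trace(a b a b a) = trace(a)*trace(b a b a) - trace(b a b)   [square of a] = x*z^2 - y*z - x
use: trace(a b a b a^2) = trace(a)*trace(a b a b a) - trace(a b a b)   [square of a] = x^2*z^2 - x*y*z - x^2 - z^2 + 2
trace(b a b a^2 b^2 a) = trace(b)*trace(a b a b a^2 b) - trace(a b a b a^2)   [square of b] = x*y*z^3 - x^2*z^2 - y^2*z^2 - x*y*z + x^2 + y^2 + z^2 - 2
use: trace(b^3 a b a) = trace(b)*trace(a b a b^2) - trace(a b a b)   [square of b] = y^2*z^2 - x*y*z - y^2 - z^2 + 2
trace(b a b^2) = trace(b)*trace(b a b) - trace(b a)   [square of b] = y^2*z - x*y - z
use: trace(b^3 a b) = trace(b)*trace(b a b^2) - trace(b a b)   [square of b] = y^3*z - x*y^2 - 2*y*z + x
trace(b a b a^2 b^2) = trace(a)*trace(b^3 a b a) - trace(b^3 a b)   [square of a] = x*y^2*z^2 - x^2*y*z - y^3*z - x*z^2 + 2*y*z + x
apply: trace(a^2 b a b a^2 b^2) = trace(a)*trace(b a b a^2 b^2 a) - trace(b a b a^2 b^2)   [square of a] = x^2*y*z^3 - x^3*z^2 - 2*x*y^2*z^2 + y^3*z + x^3 + x*y^2 + 2*x*z^2 - 2*y*z - 3*x
apply: trace(a b a^2) = trace(a)*trace(a b a) - trace(a b)   [square of a] = x^2*z - x*y - z
apply: trace(b a b a^2 b) = trace(b)*trace(a b a^2 b) - trace(a b a^2)   [square of b] = x*y*z^2 - x^2*z - y^2*z + z
trace(a^2 b a b a^2 b) = trace(a)*trace(b a b a^2 b a) - trace(b a b a^2 b)   [square of a] = x^2*z^3 - 2*x*y*z^2 - x^2*z + y^2*z + x*y - z
use: trace(a b^3 a^2 b a b a) = trace(b)*trace(a^2 b a b a^2 b^2) - trace(a^2 b a b a^2 b)   [square of b] = x^2*y^2*z^3 - x^3*y*z^2 - 2*x*y^3*z^2 - x^2*z^3 + y^4*z + x^3*y + x*y^3 + 4*x*y*z^2 + x^2*z - 3*y^2*z - 4*x*y + z
apply: trace(a b a b a b a b) = trace(b a b a b a)*trace(b a) - trace(a b a b)   [split at a repeated b] = z^4 - 4*z^2 + 2
apply: trace(b a b a b a b^2 a) = trace(b)*trace(a b a b a b a b) - trace(a b a b a b a)   [square of b] = y*z^4 - x*z^3 - 3*y*z^2 + 2*x*z + y
trace(b a b a b a b) = trace(b)*trace(a b a b a b) - trace(a b a b a)   [square of b] = y*z^3 - x*z^2 - 2*y*z + x
apply: trace(b a b a b a b^2) = trace(b)*trace(b a b a b a b) - trace(b a b a b a)   [square of b] = y^2*z^3 - x*y*z^2 - 2*y^2*z - z^3 + x*y + 3*z
apply: trace(a^2 b a b a b a b^2) = trace(a)*trace(b a b a b a b^2 a) - trace(b a b a b a b^2)   [square of a] = x*y*z^4 - x^2*z^3 - y^2*z^3 - 2*x*y*z^2 + 2*x^2*z + 2*y^2*z + z^3 - 3*z
apply: trace(a^2 b a b a b a b) = trace(a)*trace(b a b a b a b a) - trace(b a b a b a b)   [square of a] = x*z^4 - y*z^3 - 3*x*z^2 + 2*y*z + x
apply: trace(a b^3 a^2 b a b a b) = trace(b)*trace(a^2 b a b a b a b^2) - trace(a^2 b a b a b a b)   [square of b] = x*y^2*z^4 - x^2*y*z^3 - y^3*z^3 - 2*x*y^2*z^2 - x*z^4 + 2*x^2*y*z + 2*y^3*z + 2*y*z^3 + 3*x*z^2 - 5*y*z - x
trace(b^2 a^2 b a b a b^-1 a b) = trace(a b^3 a^2 b a b a)*trace(b) - trace(a b^3 a^2 b a b a b)   [inverse elimination on b] = x^2*y^3*z^3 - x^3*y^2*z^2 - 2*x*y^4*z^2 - x*y^2*z^4 + y^5*z + y^3*z^3 + x^3*y^2 + x*y^4 + 6*x*y^2*z^2 + x*z^4 - x^2*y*z - 5*y^3*z - 2*y*z^3 - 4*x*y^2 - 3*x*z^2 + 6*y*z + x
use: trace(a b^2 a^2 b a b) = trace(b)*trace(a^2 b a b a b) - trace(a^2 b a b a)   [square of b] = x*y*z^3 - x^2*z^2 - y^2*z^2 - x*y*z + x^2 + y^2 + z^2 - 2
use: trace(b^2) = trace(b)*trace(b) - trace(1)   [square of b] = y^2 - 2
trace(b a^2 b) = trace(a)*trace(b^2 a) - trace(b^2)   [square of a] = x*y*z - x^2 - y^2 + 2
trace(a^2 b a^2 b) = trace(a)*trace(b a^2 b a) - trace(b a^2 b)   [square of a] = x^2*z^2 - 2*x*y*z + y^2 - 2
use: trace(a^2 b a^2) = trace(a)*trace(b a^3) - trace(b a^2)   [square of a] = x^3*z - x^2*y - 2*x*z + y
trace(a b^2 a^2 b a) = trace(b)*trace(a^2 b a^2 b) - trace(a^2 b a^2)   [square of b] = x^2*y*z^2 - x^3*z - 2*x*y^2*z + x^2*y + y^3 + 2*x*z - 3*y
trace(b a b^2 a^2 b a b) = trace(b)*trace(a b^2 a^2 b a b) - trace(a b^2 a^2 b a)   [square of b] = x*y^2*z^3 - 2*x^2*y*z^2 - y^3*z^2 + x^3*z + x*y^2*z + y*z^2 - 2*x*z + y
apply: trace(a b a b^2 a^2 b a b a) = trace(a)*trace(b a b^2 a^2 b a b a) - trace(b a b^2 a^2 b a b)   [square of a] = x^2*y*z^4 - x^3*z^3 - 2*x*y^2*z^3 + y^3*z^2 + x^3*z + x*y^2*z + x*z^3 - y*z^2 - x*z - y
apply: trace(a b a b a b a b a b) = trace(a b a b a b a b)*trace(a b) - trace(b a b a b a)   [split at a repeated a] = z^5 - 5*z^3 + 5*z
apply: trace(b a b a b a b a b^2 a) = trace(b)*trace(a b a b a b a b a b) - trace(a b a b a b a b a)   [square of b] = y*z^5 - x*z^4 - 4*y*z^3 + 3*x*z^2 + 3*y*z - x
use: trace(b a b a b a b a b^2) = trace(b)*trace(a b a b a b a b^2) - trace(a b a b a b a b)   [square of b] = y^2*z^4 - x*y*z^3 - 3*y^2*z^2 - z^4 + 2*x*y*z + y^2 + 4*z^2 - 2
use: trace(a b a b^2 a^2 b a b a b) = trace(a)*trace(b a b a b a b a b^2 a) - trace(b a b a b a b a b^2)   [square of a] = x*y*z^5 - x^2*z^4 - y^2*z^4 - 3*x*y*z^3 + 3*x^2*z^2 + 3*y^2*z^2 + z^4 + x*y*z - x^2 - y^2 - 4*z^2 + 2
apply: trace(b^2 a^2 b a b a b^-1 a b a) = trace(a b a b^2 a^2 b a b a)*trace(b) - trace(a b a b^2 a^2 b a b a b)   [inverse elimination on b] = x^2*y^2*z^4 - x^3*y*z^3 - 2*x*y^3*z^3 - x*y*z^5 + x^2*z^4 + y^4*z^2 + y^2*z^4 + x^3*y*z + x*y^3*z + 4*x*y*z^3 - 3*x^2*z^2 - 4*y^2*z^2 - z^4 - 2*x*y*z + x^2 + 4*z^2 - 2
trace(a^-1 b^2 a^2 b a b a b^-1 a b) = trace(b^2 a^2 b a b a b^-1 a b)*trace(a) - trace(b^2 a^2 b a b a b^-1 a b a)   [inverse elimination on a] = x^3*y^3*z^3 - x^4*y^2*z^2 - 2*x^2*y^4*z^2 - 2*x^2*y^2*z^4 + x^3*y*z^3 + x*y^5*z + 3*x*y^3*z^3 + x*y*z^5 + x^4*y^2 + x^2*y^4 + 6*x^2*y^2*z^2 - y^4*z^2 - y^2*z^4 - 2*x^3*y*z - 6*x*y^3*z - 6*x*y*z^3 - 4*x^2*y^2 + 4*y^2*z^2 + z^4 + 8*x*y*z - 4*z^2 + 2
apply: trace(b^-1 a b^-1 a^-1 b^2 a^2 b a b a) = trace(a^-1 b^2 a^2 b a b a b^-1 a)*trace(b) - trace(a^-1 b^2 a^2 b a b a b^-1 a b)   [inverse elimination on b] = -x^3*y^3*z^3 + x^4*y^2*z^2 + 2*x^2*y^4*z^2 + 2*x^2*y^2*z^4 - x^3*y*z^3 - x*y^5*z - 3*x*y^3*z^3 - x*y*z^5 - x^4*y^2 - x^2*y^4 - 6*x^2*y^2*z^2 + y^4*z^2 + y^2*z^4 + 2*x^3*y*z + 6*x*y^3*z + 7*x*y*z^3 + 4*x^2*y^2 - 5*y^2*z^2 - z^4 - 10*x*y*z + y^2 + 4*z^2 - 2

-x^3*y^3*z^3 + x^4*y^2*z^2 + 2*x^2*y^4*z^2 + 2*x^2*y^2*z^4 - x^3*y*z^3 - x*y^5*z - 3*x*y^3*z^3 - x*y*z^5 - x^4*y^2 - x^2*y^4 - 6*x^2*y^2*z^2 + y^4*z^2 + y^2*z^4 + 2*x^3*y*z + 6*x*y^3*z + 7*x*y*z^3 + 4*x^2*y^2 - 5*y^2*z^2 - z^4 - 10*x*y*z + y^2 + 4*z^2 - 2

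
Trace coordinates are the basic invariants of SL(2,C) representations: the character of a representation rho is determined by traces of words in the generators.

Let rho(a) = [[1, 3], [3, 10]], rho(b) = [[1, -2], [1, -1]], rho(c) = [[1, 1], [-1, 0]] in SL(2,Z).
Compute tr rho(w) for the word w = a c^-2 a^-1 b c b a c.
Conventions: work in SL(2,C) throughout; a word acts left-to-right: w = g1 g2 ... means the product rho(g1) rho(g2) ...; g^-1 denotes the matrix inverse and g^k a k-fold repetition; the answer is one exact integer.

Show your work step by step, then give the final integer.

-315

rho(a) = [[1, 3], [3, 10]]
... * rho(c^-1) = [[0, -1], [1, 1]]  ->  [[3, 2], [10, 7]]
... * rho(c^-1) = [[0, -1], [1, 1]]  ->  [[2, -1], [7, -3]]
... * rho(a^-1) = [[10, -3], [-3, 1]]  ->  [[23, -7], [79, -24]]
... * rho(b) = [[1, -2], [1, -1]]  ->  [[16, -39], [55, -134]]
... * rho(c) = [[1, 1], [-1, 0]]  ->  [[55, 16], [189, 55]]
... * rho(b) = [[1, -2], [1, -1]]  ->  [[71, -126], [244, -433]]
... * rho(a) = [[1, 3], [3, 10]]  ->  [[-307, -1047], [-1055, -3598]]
... * rho(c) = [[1, 1], [-1, 0]]  ->  [[740, -307], [2543, -1055]]
tr = 740 + -1055 = -315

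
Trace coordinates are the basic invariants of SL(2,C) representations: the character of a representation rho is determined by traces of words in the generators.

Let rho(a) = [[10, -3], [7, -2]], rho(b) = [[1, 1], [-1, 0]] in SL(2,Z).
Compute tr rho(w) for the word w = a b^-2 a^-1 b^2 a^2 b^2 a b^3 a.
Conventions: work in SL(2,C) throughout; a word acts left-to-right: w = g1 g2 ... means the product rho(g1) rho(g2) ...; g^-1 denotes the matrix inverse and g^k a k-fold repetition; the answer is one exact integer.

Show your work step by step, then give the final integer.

-1845426

rho(a) = [[10, -3], [7, -2]]
... * rho(b^-1) = [[0, -1], [1, 1]]  ->  [[-3, -13], [-2, -9]]
... * rho(b^-1) = [[0, -1], [1, 1]]  ->  [[-13, -10], [-9, -7]]
... * rho(a^-1) = [[-2, 3], [-7, 10]]  ->  [[96, -139], [67, -97]]
... * rho(b) = [[1, 1], [-1, 0]]  ->  [[235, 96], [164, 67]]
... * rho(b) = [[1, 1], [-1, 0]]  ->  [[139, 235], [97, 164]]
... * rho(a) = [[10, -3], [7, -2]]  ->  [[3035, -887], [2118, -619]]
... * rho(a) = [[10, -3], [7, -2]]  ->  [[24141, -7331], [16847, -5116]]
... * rho(b) = [[1, 1], [-1, 0]]  ->  [[31472, 24141], [21963, 16847]]
... * rho(b) = [[1, 1], [-1, 0]]  ->  [[7331, 31472], [5116, 21963]]
... * rho(a) = [[10, -3], [7, -2]]  ->  [[293614, -84937], [204901, -59274]]
... * rho(b) = [[1, 1], [-1, 0]]  ->  [[378551, 293614], [264175, 204901]]
... * rho(b) = [[1, 1], [-1, 0]]  ->  [[84937, 378551], [59274, 264175]]
... * rho(b) = [[1, 1], [-1, 0]]  ->  [[-293614, 84937], [-204901, 59274]]
... * rho(a) = [[10, -3], [7, -2]]  ->  [[-2341581, 710968], [-1634092, 496155]]
tr = -2341581 + 496155 = -1845426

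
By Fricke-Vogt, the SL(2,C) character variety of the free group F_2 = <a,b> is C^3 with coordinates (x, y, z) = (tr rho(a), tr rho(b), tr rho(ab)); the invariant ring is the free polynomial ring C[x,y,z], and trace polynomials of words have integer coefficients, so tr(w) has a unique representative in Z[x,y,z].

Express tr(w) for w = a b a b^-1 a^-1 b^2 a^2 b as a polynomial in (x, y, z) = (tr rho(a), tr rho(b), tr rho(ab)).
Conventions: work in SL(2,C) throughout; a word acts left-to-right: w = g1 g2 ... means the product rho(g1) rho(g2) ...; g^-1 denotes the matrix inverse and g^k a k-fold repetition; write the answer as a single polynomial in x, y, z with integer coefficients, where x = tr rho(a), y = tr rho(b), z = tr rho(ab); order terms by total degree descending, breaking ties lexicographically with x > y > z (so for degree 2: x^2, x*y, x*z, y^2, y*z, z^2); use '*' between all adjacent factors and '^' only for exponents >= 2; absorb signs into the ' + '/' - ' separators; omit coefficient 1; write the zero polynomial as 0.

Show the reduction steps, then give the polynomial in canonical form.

tr(a b a b) = tr(b a) tr(b a) - tr(1) = z^2 - 2
next, tr(a b a) = tr(a) tr(b a) - tr(b) = x*z - y
and tr(b a b^2 a) = tr(b) tr(a b a b) - tr(a b a) = y*z^2 - x*z - y
next, tr(a b^2) = tr(b) tr(a b) - tr(a) = y*z - x
and tr(b a b^2) = tr(b) tr(a b^2) - tr(a b) = y^2*z - x*y - z
tr(b a^2 b a b) = tr(a) tr(b a b^2 a) - tr(b a b^2) = x*y*z^2 - x^2*z - y^2*z + z
next, tr(b a^2 b a) = tr(a) tr(b a b a) - tr(b a b) = x*z^2 - y*z - x
tr(b^2 a^2 b a b) = tr(b) tr(b a^2 b a b) - tr(b a^2 b a) = x*y^2*z^2 - x^2*y*z - y^3*z - x*z^2 + 2*y*z + x
and tr(a b a b a b) = tr(a b a b) tr(a b) - tr(b a) = z^3 - 3*z
tr(b a b a b a b) = tr(b) tr(a b a b a b) - tr(a b a b a) = y*z^3 - x*z^2 - 2*y*z + x
tr(b a b a b^3 a) = tr(b) tr(b a b a b a b) - tr(b a b a b a) = y^2*z^3 - x*y*z^2 - 2*y^2*z - z^3 + x*y + 3*z
tr(a b a b^3) = tr(b) tr(b a b a b) - tr(b a b a) = y^2*z^2 - x*y*z - y^2 - z^2 + 2
tr(b a b a b^3) = tr(b) tr(a b a b^3) - tr(a b a b^2) = y^3*z^2 - x*y^2*z - y^3 - 2*y*z^2 + x*z + 3*y
tr(b^2 a^2 b a b a b) = tr(a) tr(b a b a b^3 a) - tr(b a b a b^3) = x*y^2*z^3 - x^2*y*z^2 - y^3*z^2 - x*y^2*z - x*z^3 + x^2*y + y^3 + 2*y*z^2 + 2*x*z - 3*y
next, tr(b a b a b a b a) = tr(a b) tr(a b a b a b) - tr(a^-1 b^-1 a^-1 b^-1) = z^4 - 4*z^2 + 2
tr(a^2 b a b a b a b) = tr(a) tr(b a b a b a b a) - tr(b a b a b a b) = x*z^4 - y*z^3 - 3*x*z^2 + 2*y*z + x
tr(a b a b a b a) = tr(a) tr(b a b a b a) - tr(b a b a b) = x*z^3 - y*z^2 - 2*x*z + y
tr(a^2 b a b a b a) = tr(a) tr(a b a b a b a) - tr(a b a b a b) = x^2*z^3 - x*y*z^2 - 2*x^2*z - z^3 + x*y + 3*z
tr(b^2 a^2 b a b a b a) = tr(b) tr(a^2 b a b a b a b) - tr(a^2 b a b a b a) = x*y*z^4 - x^2*z^3 - y^2*z^3 - 2*x*y*z^2 + 2*x^2*z + 2*y^2*z + z^3 - 3*z
tr(a^-1 b^2 a^2 b a b a b) = tr(b^2 a^2 b a b a b) tr(a) - tr(b^2 a^2 b a b a b a) = x^2*y^2*z^3 - x^3*y*z^2 - x*y^3*z^2 - x*y*z^4 - x^2*y^2*z + y^2*z^3 + x^3*y + x*y^3 + 4*x*y*z^2 - 2*y^2*z - z^3 - 3*x*y + 3*z
and tr(a b a b^-1 a^-1 b^2 a^2 b) = tr(a^-1 b^2 a^2 b a b a) tr(b) - tr(a^-1 b^2 a^2 b a b a b) = -x^2*y^2*z^3 + x^3*y*z^2 + 2*x*y^3*z^2 + x*y*z^4 - y^4*z - y^2*z^3 - x^3*y - x*y^3 - 5*x*y*z^2 + 4*y^2*z + z^3 + 4*x*y - 3*z

-x^2*y^2*z^3 + x^3*y*z^2 + 2*x*y^3*z^2 + x*y*z^4 - y^4*z - y^2*z^3 - x^3*y - x*y^3 - 5*x*y*z^2 + 4*y^2*z + z^3 + 4*x*y - 3*z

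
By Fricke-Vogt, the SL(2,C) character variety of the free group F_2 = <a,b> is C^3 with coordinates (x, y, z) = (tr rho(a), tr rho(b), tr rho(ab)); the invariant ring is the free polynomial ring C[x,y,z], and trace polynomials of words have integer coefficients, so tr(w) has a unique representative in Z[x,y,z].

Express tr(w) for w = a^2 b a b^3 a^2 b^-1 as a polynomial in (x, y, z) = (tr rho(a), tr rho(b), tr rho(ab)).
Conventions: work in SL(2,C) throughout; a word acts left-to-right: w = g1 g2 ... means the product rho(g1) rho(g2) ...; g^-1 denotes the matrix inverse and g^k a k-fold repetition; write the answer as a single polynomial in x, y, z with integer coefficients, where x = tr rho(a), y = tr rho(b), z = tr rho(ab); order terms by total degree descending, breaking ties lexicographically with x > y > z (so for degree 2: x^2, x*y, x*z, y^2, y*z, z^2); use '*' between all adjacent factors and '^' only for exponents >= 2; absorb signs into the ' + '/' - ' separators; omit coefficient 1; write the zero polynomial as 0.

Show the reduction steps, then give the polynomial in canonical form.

x^3*y^3*z^2 - x^4*y^2*z - x^2*y^4*z - x^2*y^2*z^3 + 3*x^2*y^2*z + x^2*z^3 + x^3*y + x*y^3 - x*y*z^2 - x^2*z + y^2*z - 3*x*y - z

tr(a b a b) = tr(b a)*tr(b a) - tr(1) = z^2 - 2
tr(a b a) = tr(a)*tr(b a) - tr(b) = x*z - y
tr(b a b^2 a) = tr(b)*tr(a b a b) - tr(a b a) = y*z^2 - x*z - y
so tr(b a b) = tr(b)*tr(a b) - tr(a) = y*z - x
tr(b a b^2) = tr(b)*tr(b a b) - tr(b a) = y^2*z - x*y - z
so tr(b a b^2 a^2) = tr(a)*tr(b a b^2 a) - tr(b a b^2) = x*y*z^2 - x^2*z - y^2*z + z
so tr(a^2 b a b^2 a) = tr(a)*tr(b a b^2 a^2) - tr(b a b^2 a) = x^2*y*z^2 - x^3*z - x*y^2*z - y*z^2 + 2*x*z + y
so tr(b a^4 b a b) = tr(a)*tr(a^2 b a b^2 a) - tr(a^2 b a b^2) = x^3*y*z^2 - x^4*z - x^2*y^2*z - 2*x*y*z^2 + 3*x^2*z + y^2*z + x*y - z
tr(a b a b a) = tr(a)*tr(b a b a) - tr(b a b) = x*z^2 - y*z - x
reduce: tr(a^2 b a b a) = tr(a)*tr(a b a b a) - tr(a b a b) = x^2*z^2 - x*y*z - x^2 - z^2 + 2
so tr(b a^4 b a) = tr(a)*tr(a^2 b a b a) - tr(a^2 b a b) = x^3*z^2 - x^2*y*z - x^3 - 2*x*z^2 + y*z + 3*x
reduce: tr(a^2 b a b^3 a^2) = tr(b)*tr(b a^4 b a b) - tr(b a^4 b a) = x^3*y^2*z^2 - x^4*y*z - x^2*y^3*z - x^3*z^2 - 2*x*y^2*z^2 + 4*x^2*y*z + y^3*z + x^3 + x*y^2 + 2*x*z^2 - 2*y*z - 3*x
tr(b a b a b a) = tr(b a)*tr(b a b a) - tr(b^-1 a^-1) = z^3 - 3*z
tr(a^2 b a b a b) = tr(a)*tr(b a b a b a) - tr(b a b a b) = x*z^3 - y*z^2 - 2*x*z + y
tr(b a b^2 a^2 b a) = tr(b)*tr(a^2 b a b a b) - tr(a^2 b a b a) = x*y*z^3 - x^2*z^2 - y^2*z^2 - x*y*z + x^2 + y^2 + z^2 - 2
tr(b^2) = tr(b)*tr(b) - tr(1) = y^2 - 2
tr(a b^2 a) = tr(a)*tr(b^2 a) - tr(b^2) = x*y*z - x^2 - y^2 + 2
tr(b^2 a b^2 a) = tr(b)*tr(a b^2 a b) - tr(a b^2 a) = y^2*z^2 - 2*x*y*z + x^2 - 2
so tr(b^2 a b^2) = tr(b)*tr(b a b^2) - tr(b a b) = y^3*z - x*y^2 - 2*y*z + x
so tr(b a b^2 a^2 b) = tr(a)*tr(b^2 a b^2 a) - tr(b^2 a b^2) = x*y^2*z^2 - 2*x^2*y*z - y^3*z + x^3 + x*y^2 + 2*y*z - 3*x
reduce: tr(b a^2 b a^2 b a b) = tr(a)*tr(b a b^2 a^2 b a) - tr(b a b^2 a^2 b) = x^2*y*z^3 - x^3*z^2 - 2*x*y^2*z^2 + x^2*y*z + y^3*z + x*z^2 - 2*y*z + x
tr(b a^2 b a^2 b a) = tr(a)*tr(b a^2 b a b a) - tr(b a^2 b a b) = x^2*z^3 - 2*x*y*z^2 - x^2*z + y^2*z + x*y - z
reduce: tr(a^2 b a b^3 a^2 b) = tr(b)*tr(b a^2 b a^2 b a b) - tr(b a^2 b a^2 b a) = x^2*y^2*z^3 - x^3*y*z^2 - 2*x*y^3*z^2 + x^2*y^2*z - x^2*z^3 + y^4*z + 3*x*y*z^2 + x^2*z - 3*y^2*z + z
tr(a^2 b a b^3 a^2 b^-1) = tr(a^2 b a b^3 a^2)*tr(b) - tr(a^2 b a b^3 a^2 b) = x^3*y^3*z^2 - x^4*y^2*z - x^2*y^4*z - x^2*y^2*z^3 + 3*x^2*y^2*z + x^2*z^3 + x^3*y + x*y^3 - x*y*z^2 - x^2*z + y^2*z - 3*x*y - z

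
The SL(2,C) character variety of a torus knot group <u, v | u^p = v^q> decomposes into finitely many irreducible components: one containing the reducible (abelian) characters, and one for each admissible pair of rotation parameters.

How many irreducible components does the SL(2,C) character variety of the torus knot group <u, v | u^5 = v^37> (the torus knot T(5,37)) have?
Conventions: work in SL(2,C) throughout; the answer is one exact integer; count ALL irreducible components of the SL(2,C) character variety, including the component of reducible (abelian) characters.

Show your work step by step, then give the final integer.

Gamma = < u, v | u^5 = v^37 > (torus knot T(5,37)); the central element u^5 = v^37 acts as +I or -I in any irreducible SL(2,C) representation.
So on each irreducible component the traces are pinned: tr(u) = 2*cos(pi*alpha/5) with 1 <= alpha <= 4, tr(v) = 2*cos(pi*beta/37) with 1 <= beta <= 36.
Consistency of u^5 = (-1)^alpha I with v^37 = (-1)^beta I forces alpha = beta (mod 2).
Enumerate parity-matched pairs: 2*18 odd-odd plus 2*18 even-even gives 72.
Total: 72 irreducible-character components + 1 reducible (abelian) component = 73.

73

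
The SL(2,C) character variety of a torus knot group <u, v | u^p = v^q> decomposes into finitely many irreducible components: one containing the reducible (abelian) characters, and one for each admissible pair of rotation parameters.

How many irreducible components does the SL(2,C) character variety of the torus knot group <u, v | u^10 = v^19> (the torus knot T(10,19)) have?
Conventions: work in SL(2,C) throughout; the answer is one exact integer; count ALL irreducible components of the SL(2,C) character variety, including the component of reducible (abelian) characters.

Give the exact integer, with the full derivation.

Gamma = < u, v | u^10 = v^19 > (torus knot T(10,19)); the central element u^10 = v^19 acts as +I or -I in any irreducible SL(2,C) representation.
This locks tr(u) to 2*cos(pi*alpha/10), alpha in 1..9, and tr(v) to 2*cos(pi*beta/19), beta in 1..18, on each component of irreducible characters.
The two central values (-1)^alpha I and (-1)^beta I must be the same matrix, so alpha and beta share a parity.
Enumerate parity-matched pairs: 5*9 odd-odd plus 4*9 even-even gives 81.
components with irreducible characters: 81; plus the single component of reducible (abelian) characters: total 82.

82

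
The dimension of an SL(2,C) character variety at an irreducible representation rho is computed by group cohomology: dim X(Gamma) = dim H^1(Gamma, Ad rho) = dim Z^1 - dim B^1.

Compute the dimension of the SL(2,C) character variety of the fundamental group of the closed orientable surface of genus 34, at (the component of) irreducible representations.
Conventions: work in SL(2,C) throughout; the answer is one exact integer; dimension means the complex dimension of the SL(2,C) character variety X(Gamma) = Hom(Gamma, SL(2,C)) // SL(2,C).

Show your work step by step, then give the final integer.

198

Gamma = pi_1(Sigma_34) = < a_1, b_1, ..., a_34, b_34 | prod [a_i, b_i] > has 2g = 68 generators and 1 relator.
Unconstrained cocycle data is one sl_2 vector per generator (204 dimensions), cut by the relator condition d_2(z) = 0.
H^2 = coker(d_2) is dual to H^0 = 0 at irreducible rho (Poincare duality), so d_2 is onto: dim Z^1 = 201.
dim B^1 = 3 (coboundaries, injective at irreducible rho).
dim X = dim H^1 = 201 - 3 = 198.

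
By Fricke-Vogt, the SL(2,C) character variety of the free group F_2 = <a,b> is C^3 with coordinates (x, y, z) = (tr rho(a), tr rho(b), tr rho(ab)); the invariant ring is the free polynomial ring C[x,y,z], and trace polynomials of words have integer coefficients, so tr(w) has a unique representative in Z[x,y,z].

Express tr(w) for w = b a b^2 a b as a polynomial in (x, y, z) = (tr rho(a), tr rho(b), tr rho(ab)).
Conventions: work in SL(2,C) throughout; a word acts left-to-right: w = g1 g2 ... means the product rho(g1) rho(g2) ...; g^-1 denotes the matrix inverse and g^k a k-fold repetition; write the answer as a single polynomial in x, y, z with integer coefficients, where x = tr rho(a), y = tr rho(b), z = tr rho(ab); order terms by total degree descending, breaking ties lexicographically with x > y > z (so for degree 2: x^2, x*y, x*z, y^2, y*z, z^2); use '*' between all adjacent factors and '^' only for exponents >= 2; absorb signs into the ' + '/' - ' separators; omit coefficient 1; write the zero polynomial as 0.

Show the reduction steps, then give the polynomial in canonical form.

tr(a b a b) = tr(a b)*tr(a b) - tr(1)   [split at repeated a] = z^2 - 2
use: tr(a b a) = tr(a)*tr(b a) - tr(b) = x*z - y
tr(a b^2 a b) = tr(b)*tr(a b a b) - tr(a b a) = y*z^2 - x*z - y
tr(a^2) = tr(a)*tr(a) - tr(1) = x^2 - 2
use: tr(a b^2 a) = tr(b)*tr(a^2 b) - tr(a^2) = x*y*z - x^2 - y^2 + 2
tr(b a b^2 a b) = tr(b)*tr(a b^2 a b) - tr(a b^2 a) = y^2*z^2 - 2*x*y*z + x^2 - 2

y^2*z^2 - 2*x*y*z + x^2 - 2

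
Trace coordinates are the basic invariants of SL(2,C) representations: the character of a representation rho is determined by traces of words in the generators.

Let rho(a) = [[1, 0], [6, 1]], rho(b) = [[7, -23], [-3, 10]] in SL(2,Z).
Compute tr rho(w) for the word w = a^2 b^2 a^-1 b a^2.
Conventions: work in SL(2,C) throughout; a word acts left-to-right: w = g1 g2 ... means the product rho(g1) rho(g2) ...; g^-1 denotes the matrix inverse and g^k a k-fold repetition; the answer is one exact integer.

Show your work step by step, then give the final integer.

rho(a) = [[1, 0], [6, 1]]
... * rho(a) = [[1, 0], [6, 1]]  ->  [[1, 0], [12, 1]]
... * rho(b) = [[7, -23], [-3, 10]]  ->  [[7, -23], [81, -266]]
... * rho(b) = [[7, -23], [-3, 10]]  ->  [[118, -391], [1365, -4523]]
... * rho(a^-1) = [[1, 0], [-6, 1]]  ->  [[2464, -391], [28503, -4523]]
... * rho(b) = [[7, -23], [-3, 10]]  ->  [[18421, -60582], [213090, -700799]]
... * rho(a) = [[1, 0], [6, 1]]  ->  [[-345071, -60582], [-3991704, -700799]]
... * rho(a) = [[1, 0], [6, 1]]  ->  [[-708563, -60582], [-8196498, -700799]]
tr = -708563 + -700799 = -1409362

-1409362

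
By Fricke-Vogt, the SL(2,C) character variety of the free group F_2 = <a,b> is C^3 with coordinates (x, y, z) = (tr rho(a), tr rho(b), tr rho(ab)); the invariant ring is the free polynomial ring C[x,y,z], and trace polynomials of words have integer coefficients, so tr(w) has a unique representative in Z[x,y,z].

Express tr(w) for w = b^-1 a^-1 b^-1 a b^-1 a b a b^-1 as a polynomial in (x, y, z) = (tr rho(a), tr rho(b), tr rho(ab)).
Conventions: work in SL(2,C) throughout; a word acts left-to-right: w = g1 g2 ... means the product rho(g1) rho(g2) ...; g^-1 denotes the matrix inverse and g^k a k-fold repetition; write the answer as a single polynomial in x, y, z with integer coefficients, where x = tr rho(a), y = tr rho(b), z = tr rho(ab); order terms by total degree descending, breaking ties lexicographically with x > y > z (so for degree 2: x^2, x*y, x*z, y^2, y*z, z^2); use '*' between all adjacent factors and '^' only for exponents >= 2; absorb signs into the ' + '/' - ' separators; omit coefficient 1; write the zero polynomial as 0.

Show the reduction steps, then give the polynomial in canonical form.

x^2*y^3*z^2 - x^3*y^2*z - x*y^4*z - 2*x*y^2*z^3 + x^2*y^3 + x^2*y*z^2 + y^3*z^2 + y*z^4 + 3*x*y^2*z - 2*x^2*y - y^3 - 4*y*z^2 + x*z + 3*y

tr(a^2) = tr(a)*tr(a) - tr(1)  (reduce the a square) = x^2 - 2
reduce: tr(a^2 b) = tr(a)*tr(b a) - tr(b)  (reduce the a square) = x*z - y
reduce: tr(a b^-1 a) = tr(a^2)*tr(b) - tr(a^2 b)  (eliminate b^-1) = x^2*y - x*z - y
tr(a^2 b a) = tr(a)*tr(a b a) - tr(a b)  (reduce the a square) = x^2*z - x*y - z
tr(b a b a) = tr(a b)*tr(a b) - tr(1)  (split on a) = z^2 - 2
tr(b a b) = tr(b)*tr(a b) - tr(a)  (reduce the b square) = y*z - x
tr(b a b a^2) = tr(a)*tr(b a b a) - tr(b a b)  (reduce the a square) = x*z^2 - y*z - x
tr(a^2 b a b a) = tr(a)*tr(b a b a^2) - tr(b a b a)  (reduce the a square) = x^2*z^2 - x*y*z - x^2 - z^2 + 2
tr(b a b a b a) = tr(a b)*tr(a b a b) - tr(a^-1 b^-1)  (split on a) = z^3 - 3*z
so tr(b a b a b) = tr(b)*tr(a b a b) - tr(a b a)  (reduce the b square) = y*z^2 - x*z - y
tr(a^2 b a b a b) = tr(a)*tr(b a b a b a) - tr(b a b a b)  (reduce the a square) = x*z^3 - y*z^2 - 2*x*z + y
tr(b^-1 a^2 b a b a) = tr(a^2 b a b a)*tr(b) - tr(a^2 b a b a b)  (eliminate b^-1) = x^2*y*z^2 - x*y^2*z - x*z^3 - x^2*y + 2*x*z + y
tr(a b a b a^-1 b^-1 a) = tr(b^-1 a^2 b a b)*tr(a) - tr(b^-1 a^2 b a b a)  (eliminate a^-1) = -x^2*y*z^2 + x^3*z + x*y^2*z + x*z^3 - 3*x*z - y
so tr(b a b a b a b) = tr(b)*tr(a b a b a b) - tr(a b a b a)  (reduce the b square) = y*z^3 - x*z^2 - 2*y*z + x
so tr(b a b a b a b a) = tr(a b a b a b)*tr(a b) - tr(b a b a)  (split on a) = z^4 - 4*z^2 + 2
so tr(a b a b a b a^-1 b) = tr(b a b a b a b)*tr(a) - tr(b a b a b a b a)  (eliminate a^-1) = x*y*z^3 - x^2*z^2 - z^4 - 2*x*y*z + x^2 + 4*z^2 - 2
tr(a b a b a^-1 b^-1 a b) = tr(a b a b a b a^-1)*tr(b) - tr(a b a b a b a^-1 b)  (eliminate b^-1) = -x*y*z^3 + x^2*z^2 + y^2*z^2 + z^4 + x*y*z - x^2 - y^2 - 4*z^2 + 2
tr(a^-1 b^-1 a b^-1 a b a b) = tr(a b a b a^-1 b^-1 a)*tr(b) - tr(a b a b a^-1 b^-1 a b)  (eliminate b^-1) = -x^2*y^2*z^2 + x^3*y*z + x*y^3*z + 2*x*y*z^3 - x^2*z^2 - y^2*z^2 - z^4 - 4*x*y*z + x^2 + 4*z^2 - 2
tr(b^-1 a^-1 b^-1 a b^-1 a b a) = tr(a^-1 b^-1 a b^-1 a b a)*tr(b) - tr(a^-1 b^-1 a b^-1 a b a b)  (eliminate b^-1) = x^2*y^2*z^2 - x^3*y*z - x*y^3*z - 2*x*y*z^3 + x^2*y^2 + x^2*z^2 + y^2*z^2 + z^4 + 3*x*y*z - x^2 - y^2 - 4*z^2 + 2
so tr(b^-1 a^-1 b^-1 a b^-1 a b a b^-1) = tr(b^-1 a^-1 b^-1 a b^-1 a b a)*tr(b) - tr(b^-1 a^-1 b^-1 a b^-1 a b a b)  (eliminate b^-1) = x^2*y^3*z^2 - x^3*y^2*z - x*y^4*z - 2*x*y^2*z^3 + x^2*y^3 + x^2*y*z^2 + y^3*z^2 + y*z^4 + 3*x*y^2*z - 2*x^2*y - y^3 - 4*y*z^2 + x*z + 3*y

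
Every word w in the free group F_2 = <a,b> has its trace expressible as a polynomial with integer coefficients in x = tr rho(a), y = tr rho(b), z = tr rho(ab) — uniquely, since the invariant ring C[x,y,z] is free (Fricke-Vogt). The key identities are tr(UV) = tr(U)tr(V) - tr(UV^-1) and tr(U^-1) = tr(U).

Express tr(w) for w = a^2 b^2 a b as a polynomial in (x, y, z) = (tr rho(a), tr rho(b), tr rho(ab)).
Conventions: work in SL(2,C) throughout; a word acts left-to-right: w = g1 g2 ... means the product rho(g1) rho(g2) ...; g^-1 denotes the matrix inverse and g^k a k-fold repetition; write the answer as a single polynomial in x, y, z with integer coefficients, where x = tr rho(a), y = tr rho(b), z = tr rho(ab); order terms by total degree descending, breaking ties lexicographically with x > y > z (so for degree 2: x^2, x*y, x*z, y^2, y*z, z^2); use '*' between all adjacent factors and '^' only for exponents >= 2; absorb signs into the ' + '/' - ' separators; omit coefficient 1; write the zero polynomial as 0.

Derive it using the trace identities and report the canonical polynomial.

x*y*z^2 - x^2*z - y^2*z + z

tr(b a b a) = tr(b a)*tr(b a) - tr(1) = z^2 - 2
tr(b a b) = tr(b)*tr(a b) - tr(a) = y*z - x
tr(a b a^2 b) = tr(a)*tr(b a b a) - tr(b a b) = x*z^2 - y*z - x
tr(b a^2) = tr(a)*tr(b a) - tr(b) = x*z - y
tr(a b a^2) = tr(a)*tr(b a^2) - tr(b a) = x^2*z - x*y - z
tr(a^2 b^2 a b) = tr(b)*tr(a b a^2 b) - tr(a b a^2) = x*y*z^2 - x^2*z - y^2*z + z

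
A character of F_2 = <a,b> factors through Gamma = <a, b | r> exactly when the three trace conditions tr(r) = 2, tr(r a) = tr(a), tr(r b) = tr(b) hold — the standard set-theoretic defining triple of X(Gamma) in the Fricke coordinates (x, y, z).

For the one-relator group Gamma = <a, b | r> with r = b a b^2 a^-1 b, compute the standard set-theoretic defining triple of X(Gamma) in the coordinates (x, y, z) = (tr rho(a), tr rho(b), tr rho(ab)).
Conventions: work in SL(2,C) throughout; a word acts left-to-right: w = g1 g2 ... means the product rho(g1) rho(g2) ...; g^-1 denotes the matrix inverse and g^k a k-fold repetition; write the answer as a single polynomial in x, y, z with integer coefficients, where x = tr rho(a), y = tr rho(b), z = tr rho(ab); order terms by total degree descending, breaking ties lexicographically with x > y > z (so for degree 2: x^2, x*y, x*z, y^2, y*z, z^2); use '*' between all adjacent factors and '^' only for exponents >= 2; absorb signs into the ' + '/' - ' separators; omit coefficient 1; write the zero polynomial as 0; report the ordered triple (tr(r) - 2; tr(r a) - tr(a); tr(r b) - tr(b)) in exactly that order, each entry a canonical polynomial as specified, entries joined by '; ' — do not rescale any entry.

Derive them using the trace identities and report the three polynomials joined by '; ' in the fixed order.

use: tr(b a b) = tr(b)*tr(a b) - tr(a)  (reduce the b square) = y*z - x
use: tr(b^2 a b) = tr(b)*tr(b a b) - tr(b a)  (reduce the b square) = y^2*z - x*y - z
apply: tr(b^2 a b^2) = tr(b)*tr(b^2 a b) - tr(b^2 a)  (reduce the b square) = y^3*z - x*y^2 - 2*y*z + x
tr(a b a b) = tr(a b)*tr(a b) - tr(1)  (split on a) = z^2 - 2
apply: tr(a b a) = tr(a)*tr(b a) - tr(b)  (reduce the a square) = x*z - y
tr(a b^2 a b) = tr(b)*tr(a b a b) - tr(a b a)  (reduce the b square) = y*z^2 - x*z - y
tr(a^2) = tr(a)*tr(a) - tr(1)  (reduce the a square) = x^2 - 2
use: tr(a b^2 a) = tr(b)*tr(a^2 b) - tr(a^2)  (reduce the b square) = x*y*z - x^2 - y^2 + 2
tr(b^2 a b^2 a) = tr(b)*tr(a b^2 a b) - tr(a b^2 a)  (reduce the b square) = y^2*z^2 - 2*x*y*z + x^2 - 2
apply: tr(b a b^2 a^-1 b) = tr(b^2 a b^2)*tr(a) - tr(b^2 a b^2 a)  (eliminate a^-1) = x*y^3*z - x^2*y^2 - y^2*z^2 + 2
use: tr(b a b a b^2) = tr(b)*tr(a b a b^2) - tr(a b a b)  (reduce the b square) = y^2*z^2 - x*y*z - y^2 - z^2 + 2
tr(a b a b a b) = tr(a b)*tr(a b a b) - tr(a^-1 b^-1)  (split on a) = z^3 - 3*z
use: tr(a b a b a) = tr(a)*tr(b a b a) - tr(b a b)  (reduce the a square) = x*z^2 - y*z - x
use: tr(b a b a b^2 a) = tr(b)*tr(a b a b a b) - tr(a b a b a)  (reduce the b square) = y*z^3 - x*z^2 - 2*y*z + x
apply: tr(b a b^2 a^-1 b a) = tr(b a b a b^2)*tr(a) - tr(b a b a b^2 a)  (eliminate a^-1) = x*y^2*z^2 - x^2*y*z - y*z^3 - x*y^2 + 2*y*z + x
tr(b^3 a b^2) = tr(b)*tr(b^2 a b^2) - tr(b^2 a b) = y^4*z - x*y^3 - 3*y^2*z + 2*x*y + z
tr(b^3 a b^2 a) = tr(b)*tr(b a b^2 a b) - tr(b a b^2 a) = y^3*z^2 - 2*x*y^2*z + x^2*y - y*z^2 + x*z - y
apply: tr(b a b^2 a^-1 b^2) = tr(b^3 a b^2)*tr(a) - tr(b^3 a b^2 a) = x*y^4*z - x^2*y^3 - y^3*z^2 - x*y^2*z + x^2*y + y*z^2 + y
assemble the triple (tr(r) - 2; tr(r a) - x; tr(r b) - y)

x*y^3*z - x^2*y^2 - y^2*z^2; x*y^2*z^2 - x^2*y*z - y*z^3 - x*y^2 + 2*y*z; x*y^4*z - x^2*y^3 - y^3*z^2 - x*y^2*z + x^2*y + y*z^2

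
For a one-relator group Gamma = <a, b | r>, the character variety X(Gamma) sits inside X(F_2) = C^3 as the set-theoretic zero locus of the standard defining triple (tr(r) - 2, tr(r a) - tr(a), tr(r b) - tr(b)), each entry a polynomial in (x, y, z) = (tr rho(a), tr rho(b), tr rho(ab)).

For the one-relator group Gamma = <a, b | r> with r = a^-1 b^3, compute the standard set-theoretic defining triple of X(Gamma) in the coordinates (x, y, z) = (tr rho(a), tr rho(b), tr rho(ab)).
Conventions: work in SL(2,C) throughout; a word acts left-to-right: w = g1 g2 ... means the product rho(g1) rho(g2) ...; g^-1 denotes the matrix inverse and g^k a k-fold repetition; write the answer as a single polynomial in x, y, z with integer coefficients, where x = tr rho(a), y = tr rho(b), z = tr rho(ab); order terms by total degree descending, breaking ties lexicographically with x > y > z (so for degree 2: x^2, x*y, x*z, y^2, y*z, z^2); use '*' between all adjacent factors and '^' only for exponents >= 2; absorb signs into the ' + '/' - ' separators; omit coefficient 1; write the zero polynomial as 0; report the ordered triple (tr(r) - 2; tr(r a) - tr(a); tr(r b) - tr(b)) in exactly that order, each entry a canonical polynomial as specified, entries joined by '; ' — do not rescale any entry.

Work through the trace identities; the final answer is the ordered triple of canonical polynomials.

x*y^3 - y^2*z - 2*x*y + z - 2; y^3 - x - 3*y; x*y^4 - y^3*z - 3*x*y^2 + 2*y*z + x - y

tr(b^2) = tr(b) * tr(b) - tr(1)   [square of b] = y^2 - 2
tr(b^3) = tr(b) * tr(b^2) - tr(b)   [square of b] = y^3 - 3*y
tr(b a b) = tr(b) * tr(a b) - tr(a)   [square of b] = y*z - x
tr(b^3 a) = tr(b) * tr(b a b) - tr(b a)   [square of b] = y^2*z - x*y - z
tr(a^-1 b^3) = tr(b^3) * tr(a) - tr(b^3 a)   [inverse elimination on a] = x*y^3 - y^2*z - 2*x*y + z
tr(b^4) = tr(b) * tr(b^3) - tr(b^2) = y^4 - 4*y^2 + 2
tr(b^4 a) = tr(b) * tr(b a b^2) - tr(b a b) = y^3*z - x*y^2 - 2*y*z + x
tr(a^-1 b^4) = tr(b^4) * tr(a) - tr(b^4 a) = x*y^4 - y^3*z - 3*x*y^2 + 2*y*z + x
assemble the triple (tr(r) - 2; tr(r a) - x; tr(r b) - y)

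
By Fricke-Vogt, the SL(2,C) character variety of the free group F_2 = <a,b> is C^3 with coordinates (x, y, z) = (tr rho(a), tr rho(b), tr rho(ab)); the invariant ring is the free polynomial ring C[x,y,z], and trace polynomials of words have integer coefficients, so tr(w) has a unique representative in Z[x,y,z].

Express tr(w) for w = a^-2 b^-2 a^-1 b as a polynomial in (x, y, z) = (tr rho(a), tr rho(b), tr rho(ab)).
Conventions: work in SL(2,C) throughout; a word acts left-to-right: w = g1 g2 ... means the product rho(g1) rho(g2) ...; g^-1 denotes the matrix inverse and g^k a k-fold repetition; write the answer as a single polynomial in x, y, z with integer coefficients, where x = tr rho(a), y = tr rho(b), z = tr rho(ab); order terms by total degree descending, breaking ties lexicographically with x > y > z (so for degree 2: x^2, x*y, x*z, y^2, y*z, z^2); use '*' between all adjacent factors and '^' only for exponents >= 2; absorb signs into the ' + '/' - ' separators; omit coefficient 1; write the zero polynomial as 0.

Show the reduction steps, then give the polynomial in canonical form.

x^2*y^2*z - x^3*y - x*y^3 - x*y*z^2 + x^2*z + 3*x*y - z

and tr(b^-1) = tr(b) = y
next, tr(b^-1 a) = tr(a)*tr(b) - tr(a b) = x*y - z
and tr(b^-1 a^-1) = tr(b^-1)*tr(a) - tr(b^-1 a) = z
tr(b a b) = tr(b)*tr(a b) - tr(a) = y*z - x
and tr(b a b a) = tr(a b)*tr(a b) - tr(1)   [split at repeated a] = z^2 - 2
and tr(a^-1 b a b) = tr(b a b)*tr(a) - tr(b a b a) = x*y*z - x^2 - z^2 + 2
tr(b^-1 a^-1 b a) = tr(a^-1 b a)*tr(b) - tr(a^-1 b a b) = -x*y*z + x^2 + y^2 + z^2 - 2
next, tr(b^-2 a^-1 b a) = tr(b^-1 a^-1 b a)*tr(b) - tr(b^-1 a^-1 b a b) = -x*y^2*z + x^2*y + y^3 + y*z^2 - 3*y
next, tr(a^-1 b^-2 a^-1 b) = tr(b^-2 a^-1 b)*tr(a) - tr(b^-2 a^-1 b a) = x*y^2*z - x^2*y - y^3 - y*z^2 + x*z + 3*y
and tr(a^-2 b^-2 a^-1 b) = tr(a^-1 b^-2 a^-1 b)*tr(a) - tr(a^-1 b^-2 a^-1 b a) = x^2*y^2*z - x^3*y - x*y^3 - x*y*z^2 + x^2*z + 3*x*y - z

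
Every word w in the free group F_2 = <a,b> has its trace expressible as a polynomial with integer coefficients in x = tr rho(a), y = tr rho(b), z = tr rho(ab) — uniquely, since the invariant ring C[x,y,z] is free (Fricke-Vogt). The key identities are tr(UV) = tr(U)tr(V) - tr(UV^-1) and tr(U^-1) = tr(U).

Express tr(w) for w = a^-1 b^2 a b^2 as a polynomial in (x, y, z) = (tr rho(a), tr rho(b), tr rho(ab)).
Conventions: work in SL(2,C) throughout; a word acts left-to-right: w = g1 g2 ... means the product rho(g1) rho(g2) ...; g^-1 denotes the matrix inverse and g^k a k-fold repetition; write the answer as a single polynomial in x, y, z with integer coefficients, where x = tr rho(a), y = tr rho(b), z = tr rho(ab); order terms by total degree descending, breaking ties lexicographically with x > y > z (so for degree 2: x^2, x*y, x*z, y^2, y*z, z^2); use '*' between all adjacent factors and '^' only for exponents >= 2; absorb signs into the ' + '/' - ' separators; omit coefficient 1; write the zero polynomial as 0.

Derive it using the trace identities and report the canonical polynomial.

trace(a b^2) = trace(b) trace(a b) - trace(a) = y*z - x
next, trace(b^2 a b) = trace(b) trace(a b^2) - trace(a b) = y^2*z - x*y - z
trace(b^2 a b^2) = trace(b) trace(b^2 a b) - trace(b^2 a) = y^3*z - x*y^2 - 2*y*z + x
and trace(a b a b) = trace(a b) trace(a b) - trace(1)   [split at repeated a] = z^2 - 2
next, trace(a b a) = trace(a) trace(b a) - trace(b) = x*z - y
trace(a b^2 a b) = trace(b) trace(a b a b) - trace(a b a) = y*z^2 - x*z - y
and trace(a^2) = trace(a) trace(a) - trace(1) = x^2 - 2
next, trace(a b^2 a) = trace(b) trace(a^2 b) - trace(a^2) = x*y*z - x^2 - y^2 + 2
next, trace(b^2 a b^2 a) = trace(b) trace(a b^2 a b) - trace(a b^2 a) = y^2*z^2 - 2*x*y*z + x^2 - 2
next, trace(a^-1 b^2 a b^2) = trace(b^2 a b^2) trace(a) - trace(b^2 a b^2 a) = x*y^3*z - x^2*y^2 - y^2*z^2 + 2

x*y^3*z - x^2*y^2 - y^2*z^2 + 2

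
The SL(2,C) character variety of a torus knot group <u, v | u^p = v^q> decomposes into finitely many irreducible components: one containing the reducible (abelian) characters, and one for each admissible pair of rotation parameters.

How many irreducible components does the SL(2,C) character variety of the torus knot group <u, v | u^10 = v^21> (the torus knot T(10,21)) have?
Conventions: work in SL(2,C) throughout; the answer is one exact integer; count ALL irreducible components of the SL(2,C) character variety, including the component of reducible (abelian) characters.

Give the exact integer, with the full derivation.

91

In the torus knot group T(10,21), u^10 = v^21 is central, so an irreducible representation sends it to +I or -I (Schur).
On an irreducible component, tr(u) is locked at 2*cos(pi*alpha/10) for some alpha in 1..9, and tr(v) at 2*cos(pi*beta/21) for some beta in 1..20.
u^10 = (-1)^alpha I and v^21 = (-1)^beta I must agree, so alpha and beta have equal parity.
Counting: 5 odd alphas x 10 odd betas + 4 even alphas x 10 even betas = 50 + 40 = 90.
components with irreducible characters: 90; plus the single component of reducible (abelian) characters: total 91.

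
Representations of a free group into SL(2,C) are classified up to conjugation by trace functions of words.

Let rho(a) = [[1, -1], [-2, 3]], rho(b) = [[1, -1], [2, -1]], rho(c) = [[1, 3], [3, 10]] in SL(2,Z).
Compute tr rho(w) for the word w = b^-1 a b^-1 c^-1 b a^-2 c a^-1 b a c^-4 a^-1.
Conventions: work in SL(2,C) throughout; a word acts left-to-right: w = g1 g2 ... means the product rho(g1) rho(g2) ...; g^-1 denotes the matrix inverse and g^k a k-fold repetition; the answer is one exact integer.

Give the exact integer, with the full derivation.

rho(b^-1) = [[-1, 1], [-2, 1]]
... * rho(a) = [[1, -1], [-2, 3]]  ->  [[-3, 4], [-4, 5]]
... * rho(b^-1) = [[-1, 1], [-2, 1]]  ->  [[-5, 1], [-6, 1]]
... * rho(c^-1) = [[10, -3], [-3, 1]]  ->  [[-53, 16], [-63, 19]]
... * rho(b) = [[1, -1], [2, -1]]  ->  [[-21, 37], [-25, 44]]
... * rho(a^-1) = [[3, 1], [2, 1]]  ->  [[11, 16], [13, 19]]
... * rho(a^-1) = [[3, 1], [2, 1]]  ->  [[65, 27], [77, 32]]
... * rho(c) = [[1, 3], [3, 10]]  ->  [[146, 465], [173, 551]]
... * rho(a^-1) = [[3, 1], [2, 1]]  ->  [[1368, 611], [1621, 724]]
... * rho(b) = [[1, -1], [2, -1]]  ->  [[2590, -1979], [3069, -2345]]
... * rho(a) = [[1, -1], [-2, 3]]  ->  [[6548, -8527], [7759, -10104]]
... * rho(c^-1) = [[10, -3], [-3, 1]]  ->  [[91061, -28171], [107902, -33381]]
... * rho(c^-1) = [[10, -3], [-3, 1]]  ->  [[995123, -301354], [1179163, -357087]]
... * rho(c^-1) = [[10, -3], [-3, 1]]  ->  [[10855292, -3286723], [12862891, -3894576]]
... * rho(c^-1) = [[10, -3], [-3, 1]]  ->  [[118413089, -35852599], [140312638, -42483249]]
... * rho(a^-1) = [[3, 1], [2, 1]]  ->  [[283534069, 82560490], [335971416, 97829389]]
tr = 283534069 + 97829389 = 381363458

381363458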